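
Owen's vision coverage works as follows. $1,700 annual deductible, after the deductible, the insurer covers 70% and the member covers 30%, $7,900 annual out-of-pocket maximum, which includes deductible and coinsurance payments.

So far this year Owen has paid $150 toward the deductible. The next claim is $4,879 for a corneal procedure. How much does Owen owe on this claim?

$2,548.70

Deductible still to meet: $1,700 − $150 = $1,550.
The remaining $3,329 (= $4,879 − $1,550) moves to coinsurance.
Coinsurance: $3,329 × 30% = $998.70.
That puts the member's cost at $1,550 + $998.70 = $2,548.70 before any cap.
Year-to-date out-of-pocket becomes $150 + $2,548.70 = $2,698.70, still under the $7,900 maximum, so no cap applies.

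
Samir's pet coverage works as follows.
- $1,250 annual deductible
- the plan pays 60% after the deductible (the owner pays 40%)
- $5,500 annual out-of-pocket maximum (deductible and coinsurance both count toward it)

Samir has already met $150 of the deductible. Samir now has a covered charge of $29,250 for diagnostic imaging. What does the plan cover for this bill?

$150 of the $1,250 deductible is already met, leaving $1,100.
The remaining $28,150 (= $29,250 − $1,100) moves to coinsurance.
Coinsurance: $28,150 × 40% = $11,260.
Owner responsibility before any cap: $1,100 + $11,260 = $12,360.
Year-to-date out-of-pocket would reach $150 + $12,360 = $12,510, above the $5,500 maximum, so the owner pays only $5,500 − $150 = $5,350.
Insurer pays the balance: $29,250 − $5,350 = $23,900.

$23,900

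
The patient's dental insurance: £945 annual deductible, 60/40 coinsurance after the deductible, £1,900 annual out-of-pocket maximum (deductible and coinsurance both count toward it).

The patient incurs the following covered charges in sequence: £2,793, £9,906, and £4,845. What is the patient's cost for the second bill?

Claim 1 — £2,793: £945 to deductible, leaving £1,848; 40% of £1,848 = £739.20. Cost to patient: £1,684.20. OOP to date £1,684.20.
Claim 2 — £9,906: deductible met; 40% of £9,906 = £3,962.40. OOP would hit £5,646.60 > £1,900, so the cap limits the patient to £1,900 − £1,684.20 = £215.80.

£215.80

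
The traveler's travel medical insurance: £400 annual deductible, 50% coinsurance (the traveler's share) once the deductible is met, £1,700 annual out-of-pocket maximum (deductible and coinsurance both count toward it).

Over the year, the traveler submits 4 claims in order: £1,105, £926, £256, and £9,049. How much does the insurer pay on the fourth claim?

Claim 1 — £1,105: deductible takes £400, £705 remains; coinsurance £705 × 50% = £352.50. Traveler pays £752.50; OOP now £752.50. Plan pays £1,105 − £752.50 = £352.50.
Claim 2 — £926: deductible met; 50% of £926 = £463. Traveler pays £463; OOP now £1,215.50. Plan pays £926 − £463 = £463.
Claim 3 — £256: deductible met; 50% of £256 = £128. Traveler owes £128 (running OOP £1,343.50). Insurer: £256 − £128 = £128.
Claim 4 — £9,049: 50% coinsurance on £9,049 = £4,524.50. Adding that to £1,343.50 gives £5,868, past the £1,700 cap; traveler pays only £1,700 − £1,343.50 = £356.50. Plan pays £9,049 − £356.50 = £8,692.50.

£8,692.50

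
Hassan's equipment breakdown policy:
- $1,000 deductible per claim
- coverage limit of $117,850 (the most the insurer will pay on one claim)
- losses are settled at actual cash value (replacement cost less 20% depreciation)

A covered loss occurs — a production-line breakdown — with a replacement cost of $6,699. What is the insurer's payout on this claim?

$4,359.20

Depreciate 20%: the covered value is $6,699 × 0.8 = $5,359.20.
After the deductible, $5,359.20 − $1,000 = $4,359.20 remains.
$4,359.20 is within the $117,850 limit, so the insurer pays $4,359.20.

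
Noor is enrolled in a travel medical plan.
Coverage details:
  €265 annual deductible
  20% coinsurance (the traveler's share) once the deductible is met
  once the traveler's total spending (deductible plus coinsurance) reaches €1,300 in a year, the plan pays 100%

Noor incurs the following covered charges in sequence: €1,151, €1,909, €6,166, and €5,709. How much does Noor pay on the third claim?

€476

Bill 1, €1,151: deductible takes €265, €886 remains; traveler's 20% is €177.20. Traveler owes €442.20 (running OOP €442.20).
Bill 2, €1,909: deductible met; 20% of €1,909 = €381.80. Traveler owes €381.80 (running OOP €824).
Bill 3, €6,166: deductible met; 20% of €6,166 = €1,233.20. Adding that to €824 gives €2,057.20, past the €1,300 cap; traveler pays only €1,300 − €824 = €476.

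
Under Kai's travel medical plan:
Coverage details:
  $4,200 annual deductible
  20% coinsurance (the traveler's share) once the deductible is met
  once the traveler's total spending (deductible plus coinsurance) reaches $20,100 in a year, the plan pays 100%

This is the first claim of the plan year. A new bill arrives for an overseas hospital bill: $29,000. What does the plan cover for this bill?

$19,840

Deductible not yet touched, so the first $4,200 of the bill goes to the deductible.
That leaves $29,000 − $4,200 = $24,800 for coinsurance.
Coinsurance: $24,800 × 20% = $4,960.
So the traveler owes $4,200 + $4,960 = $9,160 before any cap.
Year-to-date out-of-pocket becomes $0 + $9,160 = $9,160, still under the $20,100 maximum, so no cap applies.
The plan picks up $29,000 − $9,160 = $19,840.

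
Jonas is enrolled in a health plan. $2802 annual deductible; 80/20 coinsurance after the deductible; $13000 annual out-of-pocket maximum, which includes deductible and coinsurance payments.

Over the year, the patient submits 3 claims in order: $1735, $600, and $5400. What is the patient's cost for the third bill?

$1453.60

Bill 1, $1735: fully absorbed by the deductible. Patient pays $1735; OOP now $1735.
Bill 2, $600: fully absorbed by the deductible. Patient owes $600 (running OOP $2335).
Bill 3, $5400: deductible takes $467, $4933 remains; 20% of $4933 = $986.60. Cost to patient: $1453.60. OOP to date $3788.60.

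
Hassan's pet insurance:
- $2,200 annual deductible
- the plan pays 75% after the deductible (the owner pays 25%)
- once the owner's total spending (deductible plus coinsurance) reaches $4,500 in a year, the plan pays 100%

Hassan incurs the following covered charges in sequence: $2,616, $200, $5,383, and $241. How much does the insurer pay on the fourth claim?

Claim 1 ($2,616): deductible takes $2,200, $416 remains; owner's 25% is $104. Owner pays $2,304; OOP now $2,304. Insurer: $2,616 − $2,304 = $312.
Claim 2 ($200): deductible met; 25% of $200 = $50. Owner pays $50; OOP now $2,354. Plan pays $200 − $50 = $150.
Claim 3 ($5,383): 25% coinsurance on $5,383 = $1,345.75. Owner pays $1,345.75; OOP now $3,699.75. Plan pays $5,383 − $1,345.75 = $4,037.25.
Claim 4 ($241): 25% coinsurance on $241 = $60.25. Owner owes $60.25 (running OOP $3,760). Insurer: $241 − $60.25 = $180.75.

$180.75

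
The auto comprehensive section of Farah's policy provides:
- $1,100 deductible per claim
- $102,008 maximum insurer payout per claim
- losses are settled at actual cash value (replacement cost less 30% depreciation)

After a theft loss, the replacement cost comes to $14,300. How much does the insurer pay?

$8,910

Actual cash value after 30% depreciation: $14,300 × 70% = $10,010.
Less the $1,100 deductible: $10,010 − $1,100 = $8,910.
$8,910 is within the $102,008 limit, so the insurer pays $8,910.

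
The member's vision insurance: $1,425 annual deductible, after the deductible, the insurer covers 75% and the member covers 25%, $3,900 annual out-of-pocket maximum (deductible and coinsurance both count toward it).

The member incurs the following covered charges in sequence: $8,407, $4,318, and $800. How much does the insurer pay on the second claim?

$3,588.50

Claim 1 ($8,407): deductible takes $1,425, $6,982 remains; 25% of $6,982 = $1,745.50. Member pays $3,170.50; OOP now $3,170.50. Insurer: $8,407 − $3,170.50 = $5,236.50.
Claim 2 ($4,318): deductible met; 25% of $4,318 = $1,079.50. OOP would hit $4,250 > $3,900, so the cap limits the member to $3,900 − $3,170.50 = $729.50. Insurer: $4,318 − $729.50 = $3,588.50.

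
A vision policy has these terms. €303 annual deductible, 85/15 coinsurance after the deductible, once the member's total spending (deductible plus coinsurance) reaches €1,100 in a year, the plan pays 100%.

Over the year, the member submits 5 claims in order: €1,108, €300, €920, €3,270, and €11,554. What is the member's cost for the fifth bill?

€2.75

Bill 1, €1,108: €303 finishes the deductible; €805 goes to coinsurance; coinsurance €805 × 15% = €120.75. Member owes €423.75 (running OOP €423.75).
Bill 2, €300: deductible met; 15% of €300 = €45. Member owes €45 (running OOP €468.75).
Bill 3, €920: deductible met; 15% of €920 = €138. Cost to member: €138. OOP to date €606.75.
Bill 4, €3,270: 15% coinsurance on €3,270 = €490.50. Member pays €490.50; OOP now €1,097.25.
Bill 5, €11,554: deductible already satisfied, so member's share is 15% × €11,554 = €1,733.10. Adding that to €1,097.25 gives €2,830.35, past the €1,100 cap; member pays only €1,100 − €1,097.25 = €2.75.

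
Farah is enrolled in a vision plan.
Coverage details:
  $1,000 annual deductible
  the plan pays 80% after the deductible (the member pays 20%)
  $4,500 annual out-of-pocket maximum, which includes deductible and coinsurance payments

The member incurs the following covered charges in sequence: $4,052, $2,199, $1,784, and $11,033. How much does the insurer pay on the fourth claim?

$8,940

Bill 1, $4,052: $1,000 to deductible, leaving $3,052; 20% of $3,052 = $610.40. Cost to member: $1,610.40. OOP to date $1,610.40. Plan pays $4,052 − $1,610.40 = $2,441.60.
Bill 2, $2,199: deductible met; 20% of $2,199 = $439.80. Member pays $439.80; OOP now $2,050.20. Insurer: $2,199 − $439.80 = $1,759.20.
Bill 3, $1,784: 20% coinsurance on $1,784 = $356.80. Cost to member: $356.80. OOP to date $2,407. Insurer: $1,784 − $356.80 = $1,427.20.
Bill 4, $11,033: deductible met; 20% of $11,033 = $2,206.60. Adding that to $2,407 gives $4,613.60, past the $4,500 cap; member pays only $4,500 − $2,407 = $2,093. Plan pays $11,033 − $2,093 = $8,940.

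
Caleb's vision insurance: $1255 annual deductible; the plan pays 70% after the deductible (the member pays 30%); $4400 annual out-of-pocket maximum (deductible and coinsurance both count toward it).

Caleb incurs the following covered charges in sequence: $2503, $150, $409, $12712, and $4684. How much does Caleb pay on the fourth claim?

#1 ($2503): $1255 to deductible, leaving $1248; member's 30% is $374.40. Cost to member: $1629.40. OOP to date $1629.40.
#2 ($150): deductible already satisfied, so member's share is 30% × $150 = $45. Member pays $45; OOP now $1674.40.
#3 ($409): deductible met; 30% of $409 = $122.70. Member pays $122.70; OOP now $1797.10.
#4 ($12712): deductible already satisfied, so member's share is 30% × $12712 = $3813.60. That would push OOP to $5610.70, over the $4400 cap, so member pays $4400 − $1797.10 = $2602.90.

$2602.90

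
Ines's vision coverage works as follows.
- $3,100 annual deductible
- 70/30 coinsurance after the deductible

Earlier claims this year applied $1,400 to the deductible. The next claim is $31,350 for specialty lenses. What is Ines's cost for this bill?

$10,595

$1,400 of the $3,100 deductible is already met, leaving $1,700.
That leaves $31,350 − $1,700 = $29,650 for coinsurance.
Member's 30% share of $29,650 is $8,895.
So the member owes $1,700 + $8,895 = $10,595.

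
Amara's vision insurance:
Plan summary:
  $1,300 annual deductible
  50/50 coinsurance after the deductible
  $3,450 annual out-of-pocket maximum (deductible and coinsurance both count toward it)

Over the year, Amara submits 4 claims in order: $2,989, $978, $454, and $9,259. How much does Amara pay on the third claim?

$227

#1 ($2,989): $1,300 to deductible, leaving $1,689; 50% of $1,689 = $844.50. Cost to member: $2,144.50. OOP to date $2,144.50.
#2 ($978): 50% coinsurance on $978 = $489. Cost to member: $489. OOP to date $2,633.50.
#3 ($454): 50% coinsurance on $454 = $227. Member pays $227; OOP now $2,860.50.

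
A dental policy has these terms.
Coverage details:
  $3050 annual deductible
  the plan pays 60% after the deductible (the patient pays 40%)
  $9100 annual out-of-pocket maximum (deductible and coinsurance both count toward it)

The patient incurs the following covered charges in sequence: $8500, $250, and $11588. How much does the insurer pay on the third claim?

$7818

#1 ($8500): $3050 finishes the deductible; $5450 goes to coinsurance; 40% of $5450 = $2180. Patient pays $5230; OOP now $5230. Plan pays $8500 − $5230 = $3270.
#2 ($250): deductible met; 40% of $250 = $100. Patient owes $100 (running OOP $5330). Insurer: $250 − $100 = $150.
#3 ($11588): deductible met; 40% of $11588 = $4635.20. Adding that to $5330 gives $9965.20, past the $9100 cap; patient pays only $9100 − $5330 = $3770. Insurer: $11588 − $3770 = $7818.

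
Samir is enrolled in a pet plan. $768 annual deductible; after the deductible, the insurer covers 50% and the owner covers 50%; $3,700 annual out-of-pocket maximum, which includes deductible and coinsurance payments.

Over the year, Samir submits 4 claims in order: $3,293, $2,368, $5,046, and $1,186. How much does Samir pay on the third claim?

$485.50

#1 ($3,293): $768 to deductible, leaving $2,525; 50% of $2,525 = $1,262.50. Owner pays $2,030.50; OOP now $2,030.50.
#2 ($2,368): deductible already satisfied, so owner's share is 50% × $2,368 = $1,184. Owner pays $1,184; OOP now $3,214.50.
#3 ($5,046): 50% coinsurance on $5,046 = $2,523. OOP would hit $5,737.50 > $3,700, so the cap limits the owner to $3,700 − $3,214.50 = $485.50.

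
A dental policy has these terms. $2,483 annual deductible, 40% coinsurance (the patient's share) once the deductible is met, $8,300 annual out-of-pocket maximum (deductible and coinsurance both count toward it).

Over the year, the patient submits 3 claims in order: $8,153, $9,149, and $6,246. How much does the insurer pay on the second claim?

$5,600

#1 ($8,153): deductible takes $2,483, $5,670 remains; coinsurance $5,670 × 40% = $2,268. Patient owes $4,751 (running OOP $4,751). Plan pays $8,153 − $4,751 = $3,402.
#2 ($9,149): deductible met; 40% of $9,149 = $3,659.60. OOP would hit $8,410.60 > $8,300, so the cap limits the patient to $8,300 − $4,751 = $3,549. Plan pays $9,149 − $3,549 = $5,600.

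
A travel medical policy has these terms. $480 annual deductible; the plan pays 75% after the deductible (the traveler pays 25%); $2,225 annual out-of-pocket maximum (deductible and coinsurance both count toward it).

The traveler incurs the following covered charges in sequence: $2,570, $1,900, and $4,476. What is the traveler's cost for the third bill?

$747.50

#1 ($2,570): $480 finishes the deductible; $2,090 goes to coinsurance; traveler's 25% is $522.50. Traveler pays $1,002.50; OOP now $1,002.50.
#2 ($1,900): deductible met; 25% of $1,900 = $475. Cost to traveler: $475. OOP to date $1,477.50.
#3 ($4,476): deductible met; 25% of $4,476 = $1,119. Adding that to $1,477.50 gives $2,596.50, past the $2,225 cap; traveler pays only $2,225 − $1,477.50 = $747.50.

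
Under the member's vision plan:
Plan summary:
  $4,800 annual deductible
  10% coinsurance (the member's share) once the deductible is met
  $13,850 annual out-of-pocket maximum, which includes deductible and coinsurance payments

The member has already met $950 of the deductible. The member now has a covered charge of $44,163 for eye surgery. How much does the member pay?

Deductible still to meet: $4,800 − $950 = $3,850.
The remaining $40,313 (= $44,163 − $3,850) moves to coinsurance.
Member's 10% share of $40,313 is $4,031.30.
That puts the member's cost at $3,850 + $4,031.30 = $7,881.30 before any cap.
Year-to-date out-of-pocket becomes $950 + $7,881.30 = $8,831.30, still under the $13,850 maximum, so no cap applies.

$7,881.30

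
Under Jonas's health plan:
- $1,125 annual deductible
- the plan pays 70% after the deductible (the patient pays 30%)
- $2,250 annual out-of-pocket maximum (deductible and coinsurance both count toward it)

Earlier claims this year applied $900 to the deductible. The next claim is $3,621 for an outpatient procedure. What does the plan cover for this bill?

$2,377.20

Deductible still to meet: $1,125 − $900 = $225.
After the $225 deductible portion, $3,621 − $225 = $3,396 is subject to coinsurance.
30% of $3,396 = $1,018.80 falls to the patient.
So the patient owes $225 + $1,018.80 = $1,243.80 before any cap.
Year-to-date out-of-pocket becomes $900 + $1,243.80 = $2,143.80, still under the $2,250 maximum, so no cap applies.
The plan picks up $3,621 − $1,243.80 = $2,377.20.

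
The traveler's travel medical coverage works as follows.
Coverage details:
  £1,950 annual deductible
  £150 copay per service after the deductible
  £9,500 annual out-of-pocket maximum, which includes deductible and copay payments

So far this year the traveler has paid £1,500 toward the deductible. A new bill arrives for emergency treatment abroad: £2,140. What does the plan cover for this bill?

£1,540

£1,500 of the £1,950 deductible is already met, leaving £450.
After the £450 deductible portion, £2,140 − £450 = £1,690 is subject to the copay.
Copay on this service: £150.
Traveler responsibility before any cap: £450 + £150 = £600.
Cumulative spending £1,500 + £600 = £2,100 stays under the £9,500 maximum.
Insurer pays the balance: £2,140 − £600 = £1,540.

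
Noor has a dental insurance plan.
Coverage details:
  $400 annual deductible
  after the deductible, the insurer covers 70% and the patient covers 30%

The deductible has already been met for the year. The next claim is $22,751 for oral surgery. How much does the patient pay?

With the deductible met, the entire $22,751 is subject to coinsurance.
30% of $22,751 = $6,825.30 falls to the patient.

$6,825.30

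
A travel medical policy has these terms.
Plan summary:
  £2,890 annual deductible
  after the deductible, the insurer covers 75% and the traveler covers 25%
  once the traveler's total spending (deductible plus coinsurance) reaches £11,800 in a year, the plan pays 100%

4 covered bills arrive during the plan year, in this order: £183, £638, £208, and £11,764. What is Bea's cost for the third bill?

£208

Bill 1, £183: all of it applies to the deductible. Cost to traveler: £183. OOP to date £183.
Bill 2, £638: all of it applies to the deductible. Cost to traveler: £638. OOP to date £821.
Bill 3, £208: fully absorbed by the deductible. Traveler pays £208; OOP now £1,029.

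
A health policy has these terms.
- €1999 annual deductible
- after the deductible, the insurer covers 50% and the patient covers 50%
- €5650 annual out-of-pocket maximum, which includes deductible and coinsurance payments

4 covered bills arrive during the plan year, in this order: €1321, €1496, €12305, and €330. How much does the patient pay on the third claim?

Claim 1 (€1321): fully absorbed by the deductible. Cost to patient: €1321. OOP to date €1321.
Claim 2 (€1496): €678 to deductible, leaving €818; coinsurance €818 × 50% = €409. Patient owes €1087 (running OOP €2408).
Claim 3 (€12305): deductible already satisfied, so patient's share is 50% × €12305 = €6152.50. Adding that to €2408 gives €8560.50, past the €5650 cap; patient pays only €5650 − €2408 = €3242.

€3242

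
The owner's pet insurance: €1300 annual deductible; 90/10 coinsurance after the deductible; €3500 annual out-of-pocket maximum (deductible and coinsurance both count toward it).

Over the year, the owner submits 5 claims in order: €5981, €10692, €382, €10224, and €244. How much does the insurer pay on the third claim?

#1 (€5981): deductible takes €1300, €4681 remains; 10% of €4681 = €468.10. Owner owes €1768.10 (running OOP €1768.10). Insurer: €5981 − €1768.10 = €4212.90.
#2 (€10692): deductible met; 10% of €10692 = €1069.20. Owner pays €1069.20; OOP now €2837.30. Insurer: €10692 − €1069.20 = €9622.80.
#3 (€382): deductible already satisfied, so owner's share is 10% × €382 = €38.20. Owner pays €38.20; OOP now €2875.50. Insurer: €382 − €38.20 = €343.80.

€343.80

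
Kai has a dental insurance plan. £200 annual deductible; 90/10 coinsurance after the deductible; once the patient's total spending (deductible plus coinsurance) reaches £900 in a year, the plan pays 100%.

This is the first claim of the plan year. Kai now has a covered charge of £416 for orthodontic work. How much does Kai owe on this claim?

£221.60

Deductible not yet touched, so the first £200 of the bill goes to the deductible.
The remaining £216 (= £416 − £200) moves to coinsurance.
Coinsurance: £216 × 10% = £21.60.
Patient responsibility before any cap: £200 + £21.60 = £221.60.
Year-to-date out-of-pocket becomes £0 + £221.60 = £221.60, still under the £900 maximum, so no cap applies.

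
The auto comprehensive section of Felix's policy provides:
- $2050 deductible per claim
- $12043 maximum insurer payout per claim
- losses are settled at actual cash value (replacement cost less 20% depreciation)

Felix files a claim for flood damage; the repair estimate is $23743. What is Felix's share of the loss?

Depreciate 20%: the covered value is $23743 × 0.8 = $18994.40.
Subtract the deductible: $18994.40 − $2050 = $16944.40.
Since $16944.40 > $12043, the payout is capped at $12043.
Out of pocket: $23743 − $12043 = $11700.

$11700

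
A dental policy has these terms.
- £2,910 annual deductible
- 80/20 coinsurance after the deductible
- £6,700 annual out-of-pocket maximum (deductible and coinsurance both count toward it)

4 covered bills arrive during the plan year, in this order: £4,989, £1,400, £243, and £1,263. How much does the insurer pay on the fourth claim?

£1,010.40

Bill 1, £4,989: deductible takes £2,910, £2,079 remains; 20% of £2,079 = £415.80. Patient owes £3,325.80 (running OOP £3,325.80). Insurer: £4,989 − £3,325.80 = £1,663.20.
Bill 2, £1,400: 20% coinsurance on £1,400 = £280. Patient pays £280; OOP now £3,605.80. Plan pays £1,400 − £280 = £1,120.
Bill 3, £243: deductible met; 20% of £243 = £48.60. Patient owes £48.60 (running OOP £3,654.40). Insurer: £243 − £48.60 = £194.40.
Bill 4, £1,263: deductible met; 20% of £1,263 = £252.60. Patient pays £252.60; OOP now £3,907. Plan pays £1,263 − £252.60 = £1,010.40.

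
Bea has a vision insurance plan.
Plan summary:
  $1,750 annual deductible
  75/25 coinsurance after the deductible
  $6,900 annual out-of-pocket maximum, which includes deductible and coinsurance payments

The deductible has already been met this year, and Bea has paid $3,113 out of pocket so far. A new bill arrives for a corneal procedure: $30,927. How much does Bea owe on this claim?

With the deductible met, the entire $30,927 is subject to coinsurance.
Member's 25% share of $30,927 is $7,731.75.
Adding $7,731.75 to the $3,113 already spent would give $10,844.75, which exceeds the $6,900 cap; the member pays just $6,900 − $3,113 = $3,787.

$3,787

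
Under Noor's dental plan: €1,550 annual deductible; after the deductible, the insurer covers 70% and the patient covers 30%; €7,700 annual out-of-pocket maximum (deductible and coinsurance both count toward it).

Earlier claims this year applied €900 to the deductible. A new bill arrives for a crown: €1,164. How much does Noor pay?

€900 of the €1,550 deductible is already met, leaving €650.
After the €650 deductible portion, €1,164 − €650 = €514 is subject to coinsurance.
Patient's 30% share of €514 is €154.20.
That puts the patient's cost at €650 + €154.20 = €804.20 before any cap.
Total out-of-pocket so far would be €900 + €804.20 = €1,704.20, below the €7,700 cap — no reduction.

€804.20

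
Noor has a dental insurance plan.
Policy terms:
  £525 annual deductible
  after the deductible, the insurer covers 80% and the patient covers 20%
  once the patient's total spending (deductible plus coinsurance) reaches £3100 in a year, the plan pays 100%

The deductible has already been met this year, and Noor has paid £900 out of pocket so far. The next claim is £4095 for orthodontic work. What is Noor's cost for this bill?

With the deductible met, the entire £4095 is subject to coinsurance.
Coinsurance: £4095 × 20% = £819.
Total out-of-pocket so far would be £900 + £819 = £1719, below the £3100 cap — no reduction.

£819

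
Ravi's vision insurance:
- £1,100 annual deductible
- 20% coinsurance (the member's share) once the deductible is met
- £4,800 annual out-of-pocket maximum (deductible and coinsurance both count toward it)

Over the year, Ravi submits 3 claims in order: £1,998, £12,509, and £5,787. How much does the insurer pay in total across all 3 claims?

£15,494

#1 (£1,998): £1,100 finishes the deductible; £898 goes to coinsurance; 20% of £898 = £179.60. Cost to member: £1,279.60. OOP to date £1,279.60. Insurer: £1,998 − £1,279.60 = £718.40.
#2 (£12,509): deductible already satisfied, so member's share is 20% × £12,509 = £2,501.80. Member pays £2,501.80; OOP now £3,781.40. Insurer: £12,509 − £2,501.80 = £10,007.20.
#3 (£5,787): deductible already satisfied, so member's share is 20% × £5,787 = £1,157.40. OOP would hit £4,938.80 > £4,800, so the cap limits the member to £4,800 − £3,781.40 = £1,018.60. Insurer: £5,787 − £1,018.60 = £4,768.40.
Insurer total = bills − member's total = £20,294 − £4,800 = £15,494.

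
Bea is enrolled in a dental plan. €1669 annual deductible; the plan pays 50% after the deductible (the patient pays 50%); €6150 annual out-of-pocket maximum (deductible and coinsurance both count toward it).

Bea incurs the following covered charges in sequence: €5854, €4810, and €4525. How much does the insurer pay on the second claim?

Claim 1 (€5854): €1669 to deductible, leaving €4185; coinsurance €4185 × 50% = €2092.50. Patient pays €3761.50; OOP now €3761.50. Insurer: €5854 − €3761.50 = €2092.50.
Claim 2 (€4810): deductible already satisfied, so patient's share is 50% × €4810 = €2405. OOP would hit €6166.50 > €6150, so the cap limits the patient to €6150 − €3761.50 = €2388.50. Insurer: €4810 − €2388.50 = €2421.50.

€2421.50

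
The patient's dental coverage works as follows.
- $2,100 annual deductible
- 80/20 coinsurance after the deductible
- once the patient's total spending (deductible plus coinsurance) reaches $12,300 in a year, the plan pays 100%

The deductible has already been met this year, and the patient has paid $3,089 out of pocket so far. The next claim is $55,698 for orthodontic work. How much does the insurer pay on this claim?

$46,487

With the deductible met, the entire $55,698 is subject to coinsurance.
Patient's 20% share of $55,698 is $11,139.60.
That would bring total out-of-pocket to $14,228.60, past the $12,300 cap. The patient is capped at $12,300 − $3,089 = $9,211 on this claim.
The insurer covers the remainder: $55,698 − $9,211 = $46,487.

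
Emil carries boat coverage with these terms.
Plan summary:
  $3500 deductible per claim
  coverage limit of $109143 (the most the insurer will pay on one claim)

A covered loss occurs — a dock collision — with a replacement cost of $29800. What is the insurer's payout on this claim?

$26300

After the deductible, $29800 − $3500 = $26300 remains.
$26300 ≤ $109143, so the limit doesn't bind; insurer pays $26300.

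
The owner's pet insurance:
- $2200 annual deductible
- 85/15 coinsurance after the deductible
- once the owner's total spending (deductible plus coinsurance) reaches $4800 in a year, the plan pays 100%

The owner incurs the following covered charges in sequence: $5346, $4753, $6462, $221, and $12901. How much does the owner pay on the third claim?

#1 ($5346): $2200 to deductible, leaving $3146; owner's 15% is $471.90. Owner pays $2671.90; OOP now $2671.90.
#2 ($4753): 15% coinsurance on $4753 = $712.95. Owner owes $712.95 (running OOP $3384.85).
#3 ($6462): deductible already satisfied, so owner's share is 15% × $6462 = $969.30. Cost to owner: $969.30. OOP to date $4354.15.

$969.30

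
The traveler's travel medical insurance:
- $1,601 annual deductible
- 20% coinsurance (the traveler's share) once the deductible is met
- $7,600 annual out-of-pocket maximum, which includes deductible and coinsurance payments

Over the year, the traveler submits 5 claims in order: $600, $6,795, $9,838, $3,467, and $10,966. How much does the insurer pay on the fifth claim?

#1 ($600): all of it applies to the deductible. Traveler pays $600; OOP now $600. Insurer: $600 − $600 = $0.
#2 ($6,795): $1,001 to deductible, leaving $5,794; traveler's 20% is $1,158.80. Cost to traveler: $2,159.80. OOP to date $2,759.80. Plan pays $6,795 − $2,159.80 = $4,635.20.
#3 ($9,838): deductible met; 20% of $9,838 = $1,967.60. Cost to traveler: $1,967.60. OOP to date $4,727.40. Insurer: $9,838 − $1,967.60 = $7,870.40.
#4 ($3,467): deductible met; 20% of $3,467 = $693.40. Traveler pays $693.40; OOP now $5,420.80. Insurer: $3,467 − $693.40 = $2,773.60.
#5 ($10,966): deductible already satisfied, so traveler's share is 20% × $10,966 = $2,193.20. Adding that to $5,420.80 gives $7,614, past the $7,600 cap; traveler pays only $7,600 − $5,420.80 = $2,179.20. Insurer: $10,966 − $2,179.20 = $8,786.80.

$8,786.80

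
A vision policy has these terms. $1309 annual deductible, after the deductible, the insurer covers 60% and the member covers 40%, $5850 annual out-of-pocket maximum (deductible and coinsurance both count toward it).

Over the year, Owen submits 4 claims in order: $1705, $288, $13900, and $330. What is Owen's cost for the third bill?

$4267.40

Claim 1 ($1705): deductible takes $1309, $396 remains; 40% of $396 = $158.40. Member owes $1467.40 (running OOP $1467.40).
Claim 2 ($288): 40% coinsurance on $288 = $115.20. Member pays $115.20; OOP now $1582.60.
Claim 3 ($13900): deductible met; 40% of $13900 = $5560. OOP would hit $7142.60 > $5850, so the cap limits the member to $5850 − $1582.60 = $4267.40.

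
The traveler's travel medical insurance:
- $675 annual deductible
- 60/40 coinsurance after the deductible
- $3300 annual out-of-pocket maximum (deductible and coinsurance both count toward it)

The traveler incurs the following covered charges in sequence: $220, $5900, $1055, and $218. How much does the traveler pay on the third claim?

$422

Claim 1 ($220): entire amount goes to the deductible. Traveler owes $220 (running OOP $220).
Claim 2 ($5900): $455 finishes the deductible; $5445 goes to coinsurance; coinsurance $5445 × 40% = $2178. Traveler owes $2633 (running OOP $2853).
Claim 3 ($1055): 40% coinsurance on $1055 = $422. Traveler pays $422; OOP now $3275.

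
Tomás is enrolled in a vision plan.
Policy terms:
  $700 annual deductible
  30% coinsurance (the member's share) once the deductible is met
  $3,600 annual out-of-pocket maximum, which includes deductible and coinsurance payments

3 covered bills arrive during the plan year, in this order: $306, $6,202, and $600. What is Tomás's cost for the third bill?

Claim 1 — $306: entire amount goes to the deductible. Member pays $306; OOP now $306.
Claim 2 — $6,202: $394 to deductible, leaving $5,808; coinsurance $5,808 × 30% = $1,742.40. Member owes $2,136.40 (running OOP $2,442.40).
Claim 3 — $600: deductible already satisfied, so member's share is 30% × $600 = $180. Cost to member: $180. OOP to date $2,622.40.

$180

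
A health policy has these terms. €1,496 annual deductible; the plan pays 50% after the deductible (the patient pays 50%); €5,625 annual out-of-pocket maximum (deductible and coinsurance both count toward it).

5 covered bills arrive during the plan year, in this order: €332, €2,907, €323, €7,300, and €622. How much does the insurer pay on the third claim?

Claim 1 — €332: fully absorbed by the deductible. Cost to patient: €332. OOP to date €332. Plan pays €332 − €332 = €0.
Claim 2 — €2,907: €1,164 to deductible, leaving €1,743; patient's 50% is €871.50. Patient owes €2,035.50 (running OOP €2,367.50). Insurer: €2,907 − €2,035.50 = €871.50.
Claim 3 — €323: 50% coinsurance on €323 = €161.50. Patient owes €161.50 (running OOP €2,529). Plan pays €323 − €161.50 = €161.50.

€161.50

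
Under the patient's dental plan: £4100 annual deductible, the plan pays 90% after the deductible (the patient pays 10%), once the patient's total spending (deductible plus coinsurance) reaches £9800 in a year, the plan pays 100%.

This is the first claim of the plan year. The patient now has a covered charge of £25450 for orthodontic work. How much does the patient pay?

£6235

Nothing has been paid toward the £4100 deductible, so the first £4100 of this charge is applied there.
The remaining £21350 (= £25450 − £4100) moves to coinsurance.
10% of £21350 = £2135 falls to the patient.
That puts the patient's cost at £4100 + £2135 = £6235 before any cap.
Cumulative spending £0 + £6235 = £6235 stays under the £9800 maximum.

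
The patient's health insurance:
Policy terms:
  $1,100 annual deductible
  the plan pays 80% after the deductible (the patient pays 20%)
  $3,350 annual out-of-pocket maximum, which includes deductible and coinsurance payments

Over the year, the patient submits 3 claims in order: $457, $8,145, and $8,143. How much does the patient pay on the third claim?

#1 ($457): entire amount goes to the deductible. Cost to patient: $457. OOP to date $457.
#2 ($8,145): deductible takes $643, $7,502 remains; coinsurance $7,502 × 20% = $1,500.40. Patient owes $2,143.40 (running OOP $2,600.40).
#3 ($8,143): deductible already satisfied, so patient's share is 20% × $8,143 = $1,628.60. OOP would hit $4,229 > $3,350, so the cap limits the patient to $3,350 − $2,600.40 = $749.60.

$749.60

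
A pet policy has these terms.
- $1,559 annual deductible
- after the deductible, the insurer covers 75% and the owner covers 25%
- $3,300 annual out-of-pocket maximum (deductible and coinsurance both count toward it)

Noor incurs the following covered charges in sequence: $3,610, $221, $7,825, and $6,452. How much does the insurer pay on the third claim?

Claim 1 — $3,610: $1,559 to deductible, leaving $2,051; coinsurance $2,051 × 25% = $512.75. Owner pays $2,071.75; OOP now $2,071.75. Plan pays $3,610 − $2,071.75 = $1,538.25.
Claim 2 — $221: deductible met; 25% of $221 = $55.25. Cost to owner: $55.25. OOP to date $2,127. Plan pays $221 − $55.25 = $165.75.
Claim 3 — $7,825: deductible met; 25% of $7,825 = $1,956.25. That would push OOP to $4,083.25, over the $3,300 cap, so owner pays $3,300 − $2,127 = $1,173. Plan pays $7,825 − $1,173 = $6,652.

$6,652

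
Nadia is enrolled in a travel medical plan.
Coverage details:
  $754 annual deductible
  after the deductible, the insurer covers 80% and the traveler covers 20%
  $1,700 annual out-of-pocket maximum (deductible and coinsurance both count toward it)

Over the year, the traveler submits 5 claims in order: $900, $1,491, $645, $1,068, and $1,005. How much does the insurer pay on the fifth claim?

#1 ($900): deductible takes $754, $146 remains; coinsurance $146 × 20% = $29.20. Traveler pays $783.20; OOP now $783.20. Insurer: $900 − $783.20 = $116.80.
#2 ($1,491): 20% coinsurance on $1,491 = $298.20. Traveler pays $298.20; OOP now $1,081.40. Plan pays $1,491 − $298.20 = $1,192.80.
#3 ($645): deductible met; 20% of $645 = $129. Traveler owes $129 (running OOP $1,210.40). Insurer: $645 − $129 = $516.
#4 ($1,068): deductible met; 20% of $1,068 = $213.60. Traveler owes $213.60 (running OOP $1,424). Plan pays $1,068 − $213.60 = $854.40.
#5 ($1,005): deductible met; 20% of $1,005 = $201. Cost to traveler: $201. OOP to date $1,625. Insurer: $1,005 − $201 = $804.

$804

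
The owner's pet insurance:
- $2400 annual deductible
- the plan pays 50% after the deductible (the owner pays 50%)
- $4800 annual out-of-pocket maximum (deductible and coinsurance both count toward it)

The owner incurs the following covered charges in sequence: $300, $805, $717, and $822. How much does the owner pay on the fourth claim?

Claim 1 ($300): all of it applies to the deductible. Cost to owner: $300. OOP to date $300.
Claim 2 ($805): fully absorbed by the deductible. Owner owes $805 (running OOP $1105).
Claim 3 ($717): all of it applies to the deductible. Owner owes $717 (running OOP $1822).
Claim 4 ($822): $578 finishes the deductible; $244 goes to coinsurance; coinsurance $244 × 50% = $122. Owner owes $700 (running OOP $2522).

$700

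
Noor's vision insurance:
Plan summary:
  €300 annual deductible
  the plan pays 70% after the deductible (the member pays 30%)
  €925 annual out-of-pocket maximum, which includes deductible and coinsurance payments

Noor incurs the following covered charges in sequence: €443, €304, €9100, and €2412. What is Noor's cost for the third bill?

€490.90

Claim 1 — €443: deductible takes €300, €143 remains; coinsurance €143 × 30% = €42.90. Member pays €342.90; OOP now €342.90.
Claim 2 — €304: deductible already satisfied, so member's share is 30% × €304 = €91.20. Member pays €91.20; OOP now €434.10.
Claim 3 — €9100: 30% coinsurance on €9100 = €2730. Adding that to €434.10 gives €3164.10, past the €925 cap; member pays only €925 − €434.10 = €490.90.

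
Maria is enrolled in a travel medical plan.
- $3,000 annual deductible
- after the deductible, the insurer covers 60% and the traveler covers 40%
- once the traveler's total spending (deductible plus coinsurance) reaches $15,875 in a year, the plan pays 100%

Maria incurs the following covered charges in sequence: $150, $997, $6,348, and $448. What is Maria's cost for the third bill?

$3,651

Bill 1, $150: fully absorbed by the deductible. Cost to traveler: $150. OOP to date $150.
Bill 2, $997: fully absorbed by the deductible. Cost to traveler: $997. OOP to date $1,147.
Bill 3, $6,348: $1,853 finishes the deductible; $4,495 goes to coinsurance; traveler's 40% is $1,798. Traveler owes $3,651 (running OOP $4,798).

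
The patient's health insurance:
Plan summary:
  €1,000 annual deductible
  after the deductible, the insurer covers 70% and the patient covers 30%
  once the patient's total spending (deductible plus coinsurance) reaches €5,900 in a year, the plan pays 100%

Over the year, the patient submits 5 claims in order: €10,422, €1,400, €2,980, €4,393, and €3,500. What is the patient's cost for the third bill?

€894

Claim 1 (€10,422): €1,000 finishes the deductible; €9,422 goes to coinsurance; 30% of €9,422 = €2,826.60. Cost to patient: €3,826.60. OOP to date €3,826.60.
Claim 2 (€1,400): deductible met; 30% of €1,400 = €420. Cost to patient: €420. OOP to date €4,246.60.
Claim 3 (€2,980): deductible already satisfied, so patient's share is 30% × €2,980 = €894. Cost to patient: €894. OOP to date €5,140.60.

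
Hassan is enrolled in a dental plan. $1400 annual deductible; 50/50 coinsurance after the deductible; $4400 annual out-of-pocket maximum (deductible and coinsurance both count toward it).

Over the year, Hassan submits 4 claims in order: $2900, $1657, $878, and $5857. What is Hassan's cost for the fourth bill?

$982.50

Claim 1 — $2900: deductible takes $1400, $1500 remains; 50% of $1500 = $750. Patient owes $2150 (running OOP $2150).
Claim 2 — $1657: deductible met; 50% of $1657 = $828.50. Patient pays $828.50; OOP now $2978.50.
Claim 3 — $878: deductible met; 50% of $878 = $439. Cost to patient: $439. OOP to date $3417.50.
Claim 4 — $5857: deductible already satisfied, so patient's share is 50% × $5857 = $2928.50. OOP would hit $6346 > $4400, so the cap limits the patient to $4400 − $3417.50 = $982.50.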